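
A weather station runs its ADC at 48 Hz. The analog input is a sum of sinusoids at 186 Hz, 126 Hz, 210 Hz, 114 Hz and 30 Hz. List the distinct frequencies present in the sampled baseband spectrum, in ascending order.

fs/2 = 24 Hz.
186 Hz mod fs = 42 Hz.
42 Hz > fs/2 = 24 Hz, folds to fs − 42 Hz = 6 Hz.
126 Hz mod fs = 30 Hz.
30 Hz > fs/2 = 24 Hz, folds to fs − 30 Hz = 18 Hz.
210 Hz mod fs = 18 Hz.
18 Hz ≤ fs/2 = 24 Hz, appears at 18 Hz.
114 Hz mod fs = 18 Hz.
18 Hz ≤ fs/2 = 24 Hz, appears at 18 Hz.
30 Hz > fs/2 = 24 Hz, folds to fs − 30 Hz = 18 Hz.
Distinct values: {6 Hz, 18 Hz}.

6 Hz, 18 Hz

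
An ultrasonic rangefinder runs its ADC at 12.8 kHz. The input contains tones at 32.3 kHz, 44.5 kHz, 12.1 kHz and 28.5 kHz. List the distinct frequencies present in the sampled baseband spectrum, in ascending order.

0.7 kHz, 2.9 kHz, 6.1 kHz

fs/2 = 6.4 kHz.
32.3 kHz mod fs = 6.7 kHz.
6.7 kHz > fs/2 = 6.4 kHz, folds to fs − 6.7 kHz = 6.1 kHz.
44.5 kHz mod fs = 6.1 kHz.
6.1 kHz ≤ fs/2 = 6.4 kHz, appears at 6.1 kHz.
12.1 kHz > fs/2 = 6.4 kHz, folds to fs − 12.1 kHz = 0.7 kHz.
28.5 kHz mod fs = 2.9 kHz.
2.9 kHz ≤ fs/2 = 6.4 kHz, appears at 2.9 kHz.
Distinct values: {0.7 kHz, 2.9 kHz, 6.1 kHz}.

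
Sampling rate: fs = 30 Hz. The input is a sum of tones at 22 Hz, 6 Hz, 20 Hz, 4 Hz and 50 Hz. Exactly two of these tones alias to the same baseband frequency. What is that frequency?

10 Hz

fs/2 = 15 Hz.
22 Hz > fs/2 = 15 Hz, folds to fs − 22 Hz = 8 Hz.
6 Hz ≤ fs/2 = 15 Hz, passes unchanged.
20 Hz > fs/2 = 15 Hz, folds to fs − 20 Hz = 10 Hz.
4 Hz ≤ fs/2 = 15 Hz, passes unchanged.
50 Hz mod fs = 20 Hz.
20 Hz > fs/2 = 15 Hz, folds to fs − 20 Hz = 10 Hz.
20 Hz and 50 Hz both map to 10 Hz.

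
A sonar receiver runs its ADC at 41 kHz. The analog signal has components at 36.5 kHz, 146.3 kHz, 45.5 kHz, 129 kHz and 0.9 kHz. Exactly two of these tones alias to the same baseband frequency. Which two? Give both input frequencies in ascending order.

36.5 kHz, 45.5 kHz

fs/2 = 20.5 kHz.
36.5 kHz > fs/2 = 20.5 kHz, folds to fs − 36.5 kHz = 4.5 kHz.
146.3 kHz mod fs = 23.3 kHz.
23.3 kHz > fs/2 = 20.5 kHz, folds to fs − 23.3 kHz = 17.7 kHz.
45.5 kHz mod fs = 4.5 kHz.
4.5 kHz ≤ fs/2 = 20.5 kHz, appears at 4.5 kHz.
129 kHz mod fs = 6 kHz.
6 kHz ≤ fs/2 = 20.5 kHz, appears at 6 kHz.
0.9 kHz ≤ fs/2 = 20.5 kHz, passes unchanged.
36.5 kHz and 45.5 kHz both map to 4.5 kHz.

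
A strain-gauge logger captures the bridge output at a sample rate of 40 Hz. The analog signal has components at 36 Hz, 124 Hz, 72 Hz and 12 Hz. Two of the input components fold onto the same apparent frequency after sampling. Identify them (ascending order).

36 Hz, 124 Hz

fs/2 = 20 Hz.
36 Hz > fs/2 = 20 Hz, folds to fs − 36 Hz = 4 Hz.
124 Hz mod fs = 4 Hz.
4 Hz ≤ fs/2 = 20 Hz, appears at 4 Hz.
72 Hz mod fs = 32 Hz.
32 Hz > fs/2 = 20 Hz, folds to fs − 32 Hz = 8 Hz.
12 Hz ≤ fs/2 = 20 Hz, passes unchanged.
36 Hz and 124 Hz both map to 4 Hz.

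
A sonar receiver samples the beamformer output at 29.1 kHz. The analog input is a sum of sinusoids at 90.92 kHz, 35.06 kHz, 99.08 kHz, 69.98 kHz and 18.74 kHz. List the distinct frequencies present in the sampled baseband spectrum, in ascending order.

3.62 kHz, 5.96 kHz, 10.36 kHz, 11.78 kHz

fs/2 = 14.55 kHz.
90.92 kHz mod fs = 3.62 kHz.
3.62 kHz ≤ fs/2 = 14.55 kHz, appears at 3.62 kHz.
35.06 kHz mod fs = 5.96 kHz.
5.96 kHz ≤ fs/2 = 14.55 kHz, appears at 5.96 kHz.
99.08 kHz mod fs = 11.78 kHz.
11.78 kHz ≤ fs/2 = 14.55 kHz, appears at 11.78 kHz.
69.98 kHz mod fs = 11.78 kHz.
11.78 kHz ≤ fs/2 = 14.55 kHz, appears at 11.78 kHz.
18.74 kHz > fs/2 = 14.55 kHz, folds to fs − 18.74 kHz = 10.36 kHz.
Distinct values: {3.62 kHz, 5.96 kHz, 10.36 kHz, 11.78 kHz}.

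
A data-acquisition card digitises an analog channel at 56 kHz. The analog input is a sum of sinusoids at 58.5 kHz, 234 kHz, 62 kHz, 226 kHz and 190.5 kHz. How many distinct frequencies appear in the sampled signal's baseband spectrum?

fs/2 = 28 kHz.
58.5 kHz mod fs = 2.5 kHz.
2.5 kHz ≤ fs/2 = 28 kHz, appears at 2.5 kHz.
234 kHz mod fs = 10 kHz.
10 kHz ≤ fs/2 = 28 kHz, appears at 10 kHz.
62 kHz mod fs = 6 kHz.
6 kHz ≤ fs/2 = 28 kHz, appears at 6 kHz.
226 kHz mod fs = 2 kHz.
2 kHz ≤ fs/2 = 28 kHz, appears at 2 kHz.
190.5 kHz mod fs = 22.5 kHz.
22.5 kHz ≤ fs/2 = 28 kHz, appears at 22.5 kHz.
Distinct values: {2 kHz, 2.5 kHz, 6 kHz, 10 kHz, 22.5 kHz} → 5.

5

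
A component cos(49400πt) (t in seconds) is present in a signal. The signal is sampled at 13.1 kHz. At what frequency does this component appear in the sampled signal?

1.5 kHz

ω = 49400π rad/s → f = ω/(2π) = 24700 Hz = 24.7 kHz.
24.7 kHz mod fs = 11.6 kHz.
11.6 kHz > fs/2 = 6.55 kHz, folds to fs − 11.6 kHz = 1.5 kHz.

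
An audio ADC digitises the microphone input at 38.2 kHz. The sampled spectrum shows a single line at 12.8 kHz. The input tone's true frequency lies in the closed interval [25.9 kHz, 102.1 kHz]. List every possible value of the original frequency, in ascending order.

51 kHz, 63.6 kHz, 89.2 kHz, 101.8 kHz

Frequencies that alias to 12.8 kHz are k·fs ± 12.8 kHz for integer k ≥ 0.
k=0: 12.8 kHz.
k=1: 25.4 kHz, 51 kHz.
k=2: 63.6 kHz, 89.2 kHz.
k=3: 101.8 kHz, 127.4 kHz.
k=4: 140 kHz, 165.6 kHz.
Within [25.9 kHz, 102.1 kHz]: 51 kHz, 63.6 kHz, 89.2 kHz, 101.8 kHz.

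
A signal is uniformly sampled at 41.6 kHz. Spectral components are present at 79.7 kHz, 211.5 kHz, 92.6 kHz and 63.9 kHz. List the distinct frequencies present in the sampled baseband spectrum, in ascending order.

3.5 kHz, 9.4 kHz, 19.3 kHz

fs/2 = 20.8 kHz.
79.7 kHz mod fs = 38.1 kHz.
38.1 kHz > fs/2 = 20.8 kHz, folds to fs − 38.1 kHz = 3.5 kHz.
211.5 kHz mod fs = 3.5 kHz.
3.5 kHz ≤ fs/2 = 20.8 kHz, appears at 3.5 kHz.
92.6 kHz mod fs = 9.4 kHz.
9.4 kHz ≤ fs/2 = 20.8 kHz, appears at 9.4 kHz.
63.9 kHz mod fs = 22.3 kHz.
22.3 kHz > fs/2 = 20.8 kHz, folds to fs − 22.3 kHz = 19.3 kHz.
Distinct values: {3.5 kHz, 9.4 kHz, 19.3 kHz}.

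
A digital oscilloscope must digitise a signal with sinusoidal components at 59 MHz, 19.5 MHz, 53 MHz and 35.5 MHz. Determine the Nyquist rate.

Highest-frequency component: 59 MHz.
Nyquist rate = 2 × 59 MHz = 118 MHz.

118 MHz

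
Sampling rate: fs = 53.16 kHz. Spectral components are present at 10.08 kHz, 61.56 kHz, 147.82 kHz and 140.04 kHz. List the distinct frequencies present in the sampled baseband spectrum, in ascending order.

fs/2 = 26.58 kHz.
10.08 kHz ≤ fs/2 = 26.58 kHz, passes unchanged.
61.56 kHz mod fs = 8.4 kHz.
8.4 kHz ≤ fs/2 = 26.58 kHz, appears at 8.4 kHz.
147.82 kHz mod fs = 41.5 kHz.
41.5 kHz > fs/2 = 26.58 kHz, folds to fs − 41.5 kHz = 11.66 kHz.
140.04 kHz mod fs = 33.72 kHz.
33.72 kHz > fs/2 = 26.58 kHz, folds to fs − 33.72 kHz = 19.44 kHz.
Distinct values: {8.4 kHz, 10.08 kHz, 11.66 kHz, 19.44 kHz}.

8.4 kHz, 10.08 kHz, 11.66 kHz, 19.44 kHz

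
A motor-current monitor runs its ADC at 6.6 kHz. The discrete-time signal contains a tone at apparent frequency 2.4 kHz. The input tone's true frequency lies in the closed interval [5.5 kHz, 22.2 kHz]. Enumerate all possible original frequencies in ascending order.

Frequencies that alias to 2.4 kHz are k·fs ± 2.4 kHz for integer k ≥ 0.
k=0: 2.4 kHz.
k=1: 4.2 kHz, 9 kHz.
k=2: 10.8 kHz, 15.6 kHz.
k=3: 17.4 kHz, 22.2 kHz.
k=4: 24 kHz, 28.8 kHz.
Within [5.5 kHz, 22.2 kHz]: 9 kHz, 10.8 kHz, 15.6 kHz, 17.4 kHz, 22.2 kHz.

9 kHz, 10.8 kHz, 15.6 kHz, 17.4 kHz, 22.2 kHz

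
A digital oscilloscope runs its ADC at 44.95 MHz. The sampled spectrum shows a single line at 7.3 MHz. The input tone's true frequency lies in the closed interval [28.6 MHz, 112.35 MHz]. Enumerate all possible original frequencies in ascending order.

Frequencies that alias to 7.3 MHz are k·fs ± 7.3 MHz for integer k ≥ 0.
k=0: 7.3 MHz.
k=1: 37.65 MHz, 52.25 MHz.
k=2: 82.6 MHz, 97.2 MHz.
k=3: 127.55 MHz, 142.15 MHz.
Within [28.6 MHz, 112.35 MHz]: 37.65 MHz, 52.25 MHz, 82.6 MHz, 97.2 MHz.

37.65 MHz, 52.25 MHz, 82.6 MHz, 97.2 MHz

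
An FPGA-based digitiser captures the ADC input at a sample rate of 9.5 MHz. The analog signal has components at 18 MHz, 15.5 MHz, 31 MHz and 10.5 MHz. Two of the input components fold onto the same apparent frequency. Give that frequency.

1 MHz

fs/2 = 4.75 MHz.
18 MHz mod fs = 8.5 MHz.
8.5 MHz > fs/2 = 4.75 MHz, folds to fs − 8.5 MHz = 1 MHz.
15.5 MHz mod fs = 6 MHz.
6 MHz > fs/2 = 4.75 MHz, folds to fs − 6 MHz = 3.5 MHz.
31 MHz mod fs = 2.5 MHz.
2.5 MHz ≤ fs/2 = 4.75 MHz, appears at 2.5 MHz.
10.5 MHz mod fs = 1 MHz.
1 MHz ≤ fs/2 = 4.75 MHz, appears at 1 MHz.
10.5 MHz and 18 MHz both map to 1 MHz.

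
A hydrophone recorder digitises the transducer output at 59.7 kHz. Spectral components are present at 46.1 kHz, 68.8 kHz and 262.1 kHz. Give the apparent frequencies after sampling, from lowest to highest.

fs/2 = 29.85 kHz.
46.1 kHz > fs/2 = 29.85 kHz, folds to fs − 46.1 kHz = 13.6 kHz.
68.8 kHz mod fs = 9.1 kHz.
9.1 kHz ≤ fs/2 = 29.85 kHz, appears at 9.1 kHz.
262.1 kHz mod fs = 23.3 kHz.
23.3 kHz ≤ fs/2 = 29.85 kHz, appears at 23.3 kHz.
Distinct values: {9.1 kHz, 13.6 kHz, 23.3 kHz}.

9.1 kHz, 13.6 kHz, 23.3 kHz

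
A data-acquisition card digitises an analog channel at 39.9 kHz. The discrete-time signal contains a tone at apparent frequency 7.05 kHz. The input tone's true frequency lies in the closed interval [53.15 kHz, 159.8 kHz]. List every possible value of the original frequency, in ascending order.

Frequencies that alias to 7.05 kHz are k·fs ± 7.05 kHz for integer k ≥ 0.
k=0: 7.05 kHz.
k=1: 32.85 kHz, 46.95 kHz.
k=2: 72.75 kHz, 86.85 kHz.
k=3: 112.65 kHz, 126.75 kHz.
k=4: 152.55 kHz, 166.65 kHz.
k=5: 192.45 kHz, 206.55 kHz.
Within [53.15 kHz, 159.8 kHz]: 72.75 kHz, 86.85 kHz, 112.65 kHz, 126.75 kHz, 152.55 kHz.

72.75 kHz, 86.85 kHz, 112.65 kHz, 126.75 kHz, 152.55 kHz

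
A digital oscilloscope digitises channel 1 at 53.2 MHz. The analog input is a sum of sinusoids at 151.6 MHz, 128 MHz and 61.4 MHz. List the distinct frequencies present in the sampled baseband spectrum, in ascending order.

8 MHz, 8.2 MHz, 21.6 MHz

fs/2 = 26.6 MHz.
151.6 MHz mod fs = 45.2 MHz.
45.2 MHz > fs/2 = 26.6 MHz, folds to fs − 45.2 MHz = 8 MHz.
128 MHz mod fs = 21.6 MHz.
21.6 MHz ≤ fs/2 = 26.6 MHz, appears at 21.6 MHz.
61.4 MHz mod fs = 8.2 MHz.
8.2 MHz ≤ fs/2 = 26.6 MHz, appears at 8.2 MHz.
Distinct values: {8 MHz, 8.2 MHz, 21.6 MHz}.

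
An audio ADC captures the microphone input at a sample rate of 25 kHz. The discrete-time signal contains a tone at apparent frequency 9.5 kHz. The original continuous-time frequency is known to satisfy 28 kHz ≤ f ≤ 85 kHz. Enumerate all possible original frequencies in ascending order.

34.5 kHz, 40.5 kHz, 59.5 kHz, 65.5 kHz, 84.5 kHz

Frequencies that alias to 9.5 kHz are k·fs ± 9.5 kHz for integer k ≥ 0.
k=0: 9.5 kHz.
k=1: 15.5 kHz, 34.5 kHz.
k=2: 40.5 kHz, 59.5 kHz.
k=3: 65.5 kHz, 84.5 kHz.
k=4: 90.5 kHz, 109.5 kHz.
Within [28 kHz, 85 kHz]: 34.5 kHz, 40.5 kHz, 59.5 kHz, 65.5 kHz, 84.5 kHz.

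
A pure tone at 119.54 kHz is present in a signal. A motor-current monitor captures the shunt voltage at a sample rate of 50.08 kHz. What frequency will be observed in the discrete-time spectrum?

19.38 kHz

119.54 kHz mod fs = 19.38 kHz.
19.38 kHz ≤ fs/2 = 25.04 kHz, appears at 19.38 kHz.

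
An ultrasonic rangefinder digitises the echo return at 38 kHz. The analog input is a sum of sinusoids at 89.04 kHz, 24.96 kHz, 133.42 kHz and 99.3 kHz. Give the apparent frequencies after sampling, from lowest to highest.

13.04 kHz, 14.7 kHz, 18.58 kHz

fs/2 = 19 kHz.
89.04 kHz mod fs = 13.04 kHz.
13.04 kHz ≤ fs/2 = 19 kHz, appears at 13.04 kHz.
24.96 kHz > fs/2 = 19 kHz, folds to fs − 24.96 kHz = 13.04 kHz.
133.42 kHz mod fs = 19.42 kHz.
19.42 kHz > fs/2 = 19 kHz, folds to fs − 19.42 kHz = 18.58 kHz.
99.3 kHz mod fs = 23.3 kHz.
23.3 kHz > fs/2 = 19 kHz, folds to fs − 23.3 kHz = 14.7 kHz.
Distinct values: {13.04 kHz, 14.7 kHz, 18.58 kHz}.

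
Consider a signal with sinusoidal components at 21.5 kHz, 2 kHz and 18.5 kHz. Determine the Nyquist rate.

Highest-frequency component: 21.5 kHz.
Nyquist rate = 2 × 21.5 kHz = 43 kHz.

43 kHz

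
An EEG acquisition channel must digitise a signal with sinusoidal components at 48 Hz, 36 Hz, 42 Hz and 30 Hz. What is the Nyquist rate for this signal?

96 Hz

Highest-frequency component: 48 Hz.
Nyquist rate = 2 × 48 Hz = 96 Hz.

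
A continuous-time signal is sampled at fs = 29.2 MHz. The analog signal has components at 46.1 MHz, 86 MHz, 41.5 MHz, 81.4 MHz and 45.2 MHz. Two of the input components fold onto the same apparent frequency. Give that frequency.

12.3 MHz

fs/2 = 14.6 MHz.
46.1 MHz mod fs = 16.9 MHz.
16.9 MHz > fs/2 = 14.6 MHz, folds to fs − 16.9 MHz = 12.3 MHz.
86 MHz mod fs = 27.6 MHz.
27.6 MHz > fs/2 = 14.6 MHz, folds to fs − 27.6 MHz = 1.6 MHz.
41.5 MHz mod fs = 12.3 MHz.
12.3 MHz ≤ fs/2 = 14.6 MHz, appears at 12.3 MHz.
81.4 MHz mod fs = 23 MHz.
23 MHz > fs/2 = 14.6 MHz, folds to fs − 23 MHz = 6.2 MHz.
45.2 MHz mod fs = 16 MHz.
16 MHz > fs/2 = 14.6 MHz, folds to fs − 16 MHz = 13.2 MHz.
41.5 MHz and 46.1 MHz both map to 12.3 MHz.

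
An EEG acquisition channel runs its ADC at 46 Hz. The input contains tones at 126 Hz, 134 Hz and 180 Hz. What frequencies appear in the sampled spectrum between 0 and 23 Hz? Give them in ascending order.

fs/2 = 23 Hz.
126 Hz mod fs = 34 Hz.
34 Hz > fs/2 = 23 Hz, folds to fs − 34 Hz = 12 Hz.
134 Hz mod fs = 42 Hz.
42 Hz > fs/2 = 23 Hz, folds to fs − 42 Hz = 4 Hz.
180 Hz mod fs = 42 Hz.
42 Hz > fs/2 = 23 Hz, folds to fs − 42 Hz = 4 Hz.
Distinct values: {4 Hz, 12 Hz}.

4 Hz, 12 Hz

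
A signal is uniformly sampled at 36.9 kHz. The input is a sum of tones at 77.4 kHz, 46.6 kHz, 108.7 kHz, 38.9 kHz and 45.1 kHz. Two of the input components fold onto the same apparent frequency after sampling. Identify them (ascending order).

fs/2 = 18.45 kHz.
77.4 kHz mod fs = 3.6 kHz.
3.6 kHz ≤ fs/2 = 18.45 kHz, appears at 3.6 kHz.
46.6 kHz mod fs = 9.7 kHz.
9.7 kHz ≤ fs/2 = 18.45 kHz, appears at 9.7 kHz.
108.7 kHz mod fs = 34.9 kHz.
34.9 kHz > fs/2 = 18.45 kHz, folds to fs − 34.9 kHz = 2 kHz.
38.9 kHz mod fs = 2 kHz.
2 kHz ≤ fs/2 = 18.45 kHz, appears at 2 kHz.
45.1 kHz mod fs = 8.2 kHz.
8.2 kHz ≤ fs/2 = 18.45 kHz, appears at 8.2 kHz.
38.9 kHz and 108.7 kHz both map to 2 kHz.

38.9 kHz, 108.7 kHz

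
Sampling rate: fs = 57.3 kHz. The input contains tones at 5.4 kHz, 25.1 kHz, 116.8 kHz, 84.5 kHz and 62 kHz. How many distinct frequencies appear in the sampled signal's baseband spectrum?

fs/2 = 28.65 kHz.
5.4 kHz ≤ fs/2 = 28.65 kHz, passes unchanged.
25.1 kHz ≤ fs/2 = 28.65 kHz, passes unchanged.
116.8 kHz mod fs = 2.2 kHz.
2.2 kHz ≤ fs/2 = 28.65 kHz, appears at 2.2 kHz.
84.5 kHz mod fs = 27.2 kHz.
27.2 kHz ≤ fs/2 = 28.65 kHz, appears at 27.2 kHz.
62 kHz mod fs = 4.7 kHz.
4.7 kHz ≤ fs/2 = 28.65 kHz, appears at 4.7 kHz.
Distinct values: {2.2 kHz, 4.7 kHz, 5.4 kHz, 25.1 kHz, 27.2 kHz} → 5.

5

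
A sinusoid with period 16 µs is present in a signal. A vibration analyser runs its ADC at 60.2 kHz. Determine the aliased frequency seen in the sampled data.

T = 16 µs → f = 1/T = 62.5 kHz.
62.5 kHz mod fs = 2.3 kHz.
2.3 kHz ≤ fs/2 = 30.1 kHz, appears at 2.3 kHz.

2.3 kHz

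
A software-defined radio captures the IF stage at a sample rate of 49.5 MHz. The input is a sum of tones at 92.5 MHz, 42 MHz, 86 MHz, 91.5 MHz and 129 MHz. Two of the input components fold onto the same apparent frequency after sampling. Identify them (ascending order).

42 MHz, 91.5 MHz

fs/2 = 24.75 MHz.
92.5 MHz mod fs = 43 MHz.
43 MHz > fs/2 = 24.75 MHz, folds to fs − 43 MHz = 6.5 MHz.
42 MHz > fs/2 = 24.75 MHz, folds to fs − 42 MHz = 7.5 MHz.
86 MHz mod fs = 36.5 MHz.
36.5 MHz > fs/2 = 24.75 MHz, folds to fs − 36.5 MHz = 13 MHz.
91.5 MHz mod fs = 42 MHz.
42 MHz > fs/2 = 24.75 MHz, folds to fs − 42 MHz = 7.5 MHz.
129 MHz mod fs = 30 MHz.
30 MHz > fs/2 = 24.75 MHz, folds to fs − 30 MHz = 19.5 MHz.
42 MHz and 91.5 MHz both map to 7.5 MHz.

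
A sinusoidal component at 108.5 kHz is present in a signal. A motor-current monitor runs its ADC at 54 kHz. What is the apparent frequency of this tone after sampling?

108.5 kHz mod fs = 0.5 kHz.
0.5 kHz ≤ fs/2 = 27 kHz, appears at 0.5 kHz.

0.5 kHz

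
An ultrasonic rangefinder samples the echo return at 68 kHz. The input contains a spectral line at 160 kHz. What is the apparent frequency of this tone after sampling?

24 kHz

160 kHz mod fs = 24 kHz.
24 kHz ≤ fs/2 = 34 kHz, appears at 24 kHz.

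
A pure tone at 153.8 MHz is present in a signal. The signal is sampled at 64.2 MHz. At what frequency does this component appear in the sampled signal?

153.8 MHz mod fs = 25.4 MHz.
25.4 MHz ≤ fs/2 = 32.1 MHz, appears at 25.4 MHz.

25.4 MHz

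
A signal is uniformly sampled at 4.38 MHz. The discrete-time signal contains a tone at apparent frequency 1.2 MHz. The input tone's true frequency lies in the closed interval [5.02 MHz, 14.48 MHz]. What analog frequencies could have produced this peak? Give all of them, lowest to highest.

Frequencies that alias to 1.2 MHz are k·fs ± 1.2 MHz for integer k ≥ 0.
k=0: 1.2 MHz.
k=1: 3.18 MHz, 5.58 MHz.
k=2: 7.56 MHz, 9.96 MHz.
k=3: 11.94 MHz, 14.34 MHz.
k=4: 16.32 MHz, 18.72 MHz.
Within [5.02 MHz, 14.48 MHz]: 5.58 MHz, 7.56 MHz, 9.96 MHz, 11.94 MHz, 14.34 MHz.

5.58 MHz, 7.56 MHz, 9.96 MHz, 11.94 MHz, 14.34 MHz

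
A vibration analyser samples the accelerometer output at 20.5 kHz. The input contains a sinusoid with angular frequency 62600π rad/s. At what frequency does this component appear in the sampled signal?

ω = 62600π rad/s → f = ω/(2π) = 31300 Hz = 31.3 kHz.
31.3 kHz mod fs = 10.8 kHz.
10.8 kHz > fs/2 = 10.25 kHz, folds to fs − 10.8 kHz = 9.7 kHz.

9.7 kHz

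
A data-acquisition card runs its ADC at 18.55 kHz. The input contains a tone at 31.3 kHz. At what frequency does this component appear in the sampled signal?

31.3 kHz mod fs = 12.75 kHz.
12.75 kHz > fs/2 = 9.275 kHz, folds to fs − 12.75 kHz = 5.8 kHz.

5.8 kHz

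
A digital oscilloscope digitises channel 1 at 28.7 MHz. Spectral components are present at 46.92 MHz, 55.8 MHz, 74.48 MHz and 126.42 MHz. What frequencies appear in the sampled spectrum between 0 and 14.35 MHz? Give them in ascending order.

1.6 MHz, 10.48 MHz, 11.62 MHz

fs/2 = 14.35 MHz.
46.92 MHz mod fs = 18.22 MHz.
18.22 MHz > fs/2 = 14.35 MHz, folds to fs − 18.22 MHz = 10.48 MHz.
55.8 MHz mod fs = 27.1 MHz.
27.1 MHz > fs/2 = 14.35 MHz, folds to fs − 27.1 MHz = 1.6 MHz.
74.48 MHz mod fs = 17.08 MHz.
17.08 MHz > fs/2 = 14.35 MHz, folds to fs − 17.08 MHz = 11.62 MHz.
126.42 MHz mod fs = 11.62 MHz.
11.62 MHz ≤ fs/2 = 14.35 MHz, appears at 11.62 MHz.
Distinct values: {1.6 MHz, 10.48 MHz, 11.62 MHz}.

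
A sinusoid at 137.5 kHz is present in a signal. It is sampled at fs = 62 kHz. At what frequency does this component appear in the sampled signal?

13.5 kHz

137.5 kHz mod fs = 13.5 kHz.
13.5 kHz ≤ fs/2 = 31 kHz, appears at 13.5 kHz.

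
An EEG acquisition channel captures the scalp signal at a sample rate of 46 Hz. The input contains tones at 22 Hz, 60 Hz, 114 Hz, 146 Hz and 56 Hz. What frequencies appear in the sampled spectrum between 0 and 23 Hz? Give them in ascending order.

8 Hz, 10 Hz, 14 Hz, 22 Hz

fs/2 = 23 Hz.
22 Hz ≤ fs/2 = 23 Hz, passes unchanged.
60 Hz mod fs = 14 Hz.
14 Hz ≤ fs/2 = 23 Hz, appears at 14 Hz.
114 Hz mod fs = 22 Hz.
22 Hz ≤ fs/2 = 23 Hz, appears at 22 Hz.
146 Hz mod fs = 8 Hz.
8 Hz ≤ fs/2 = 23 Hz, appears at 8 Hz.
56 Hz mod fs = 10 Hz.
10 Hz ≤ fs/2 = 23 Hz, appears at 10 Hz.
Distinct values: {8 Hz, 10 Hz, 14 Hz, 22 Hz}.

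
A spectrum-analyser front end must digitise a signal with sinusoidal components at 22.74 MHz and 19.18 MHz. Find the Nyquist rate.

Highest-frequency component: 22.74 MHz.
Nyquist rate = 2 × 22.74 MHz = 45.48 MHz.

45.48 MHz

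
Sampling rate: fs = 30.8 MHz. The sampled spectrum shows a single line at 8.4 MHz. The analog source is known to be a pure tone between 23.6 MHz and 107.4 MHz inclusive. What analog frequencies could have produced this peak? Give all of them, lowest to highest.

Frequencies that alias to 8.4 MHz are k·fs ± 8.4 MHz for integer k ≥ 0.
k=0: 8.4 MHz.
k=1: 22.4 MHz, 39.2 MHz.
k=2: 53.2 MHz, 70 MHz.
k=3: 84 MHz, 100.8 MHz.
k=4: 114.8 MHz, 131.6 MHz.
Within [23.6 MHz, 107.4 MHz]: 39.2 MHz, 53.2 MHz, 70 MHz, 84 MHz, 100.8 MHz.

39.2 MHz, 53.2 MHz, 70 MHz, 84 MHz, 100.8 MHz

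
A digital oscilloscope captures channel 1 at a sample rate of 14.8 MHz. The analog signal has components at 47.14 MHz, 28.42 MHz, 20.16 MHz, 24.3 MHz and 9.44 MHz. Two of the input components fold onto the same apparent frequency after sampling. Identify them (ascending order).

9.44 MHz, 20.16 MHz

fs/2 = 7.4 MHz.
47.14 MHz mod fs = 2.74 MHz.
2.74 MHz ≤ fs/2 = 7.4 MHz, appears at 2.74 MHz.
28.42 MHz mod fs = 13.62 MHz.
13.62 MHz > fs/2 = 7.4 MHz, folds to fs − 13.62 MHz = 1.18 MHz.
20.16 MHz mod fs = 5.36 MHz.
5.36 MHz ≤ fs/2 = 7.4 MHz, appears at 5.36 MHz.
24.3 MHz mod fs = 9.5 MHz.
9.5 MHz > fs/2 = 7.4 MHz, folds to fs − 9.5 MHz = 5.3 MHz.
9.44 MHz > fs/2 = 7.4 MHz, folds to fs − 9.44 MHz = 5.36 MHz.
9.44 MHz and 20.16 MHz both map to 5.36 MHz.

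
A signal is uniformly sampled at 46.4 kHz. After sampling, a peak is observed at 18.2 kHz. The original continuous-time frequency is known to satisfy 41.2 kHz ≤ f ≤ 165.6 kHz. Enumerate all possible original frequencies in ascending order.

Frequencies that alias to 18.2 kHz are k·fs ± 18.2 kHz for integer k ≥ 0.
k=0: 18.2 kHz.
k=1: 28.2 kHz, 64.6 kHz.
k=2: 74.6 kHz, 111 kHz.
k=3: 121 kHz, 157.4 kHz.
k=4: 167.4 kHz, 203.8 kHz.
Within [41.2 kHz, 165.6 kHz]: 64.6 kHz, 74.6 kHz, 111 kHz, 121 kHz, 157.4 kHz.

64.6 kHz, 74.6 kHz, 111 kHz, 121 kHz, 157.4 kHz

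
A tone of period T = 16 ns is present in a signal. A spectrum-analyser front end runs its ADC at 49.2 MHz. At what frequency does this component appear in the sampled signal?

T = 16 ns → f = 1/T = 62.5 MHz.
62.5 MHz mod fs = 13.3 MHz.
13.3 MHz ≤ fs/2 = 24.6 MHz, appears at 13.3 MHz.

13.3 MHz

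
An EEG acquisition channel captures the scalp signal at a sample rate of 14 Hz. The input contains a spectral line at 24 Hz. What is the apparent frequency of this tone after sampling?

24 Hz mod fs = 10 Hz.
10 Hz > fs/2 = 7 Hz, folds to fs − 10 Hz = 4 Hz.

4 Hz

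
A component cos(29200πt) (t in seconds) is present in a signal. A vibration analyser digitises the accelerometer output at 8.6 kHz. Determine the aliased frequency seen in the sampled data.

2.6 kHz

ω = 29200π rad/s → f = ω/(2π) = 14600 Hz = 14.6 kHz.
14.6 kHz mod fs = 6 kHz.
6 kHz > fs/2 = 4.3 kHz, folds to fs − 6 kHz = 2.6 kHz.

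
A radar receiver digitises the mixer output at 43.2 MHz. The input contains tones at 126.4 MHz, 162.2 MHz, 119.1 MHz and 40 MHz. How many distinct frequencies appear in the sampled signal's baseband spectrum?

3

fs/2 = 21.6 MHz.
126.4 MHz mod fs = 40 MHz.
40 MHz > fs/2 = 21.6 MHz, folds to fs − 40 MHz = 3.2 MHz.
162.2 MHz mod fs = 32.6 MHz.
32.6 MHz > fs/2 = 21.6 MHz, folds to fs − 32.6 MHz = 10.6 MHz.
119.1 MHz mod fs = 32.7 MHz.
32.7 MHz > fs/2 = 21.6 MHz, folds to fs − 32.7 MHz = 10.5 MHz.
40 MHz > fs/2 = 21.6 MHz, folds to fs − 40 MHz = 3.2 MHz.
Distinct values: {3.2 MHz, 10.5 MHz, 10.6 MHz} → 3.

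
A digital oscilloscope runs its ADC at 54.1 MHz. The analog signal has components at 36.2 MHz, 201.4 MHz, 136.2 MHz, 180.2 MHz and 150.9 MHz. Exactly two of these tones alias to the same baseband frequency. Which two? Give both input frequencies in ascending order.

fs/2 = 27.05 MHz.
36.2 MHz > fs/2 = 27.05 MHz, folds to fs − 36.2 MHz = 17.9 MHz.
201.4 MHz mod fs = 39.1 MHz.
39.1 MHz > fs/2 = 27.05 MHz, folds to fs − 39.1 MHz = 15 MHz.
136.2 MHz mod fs = 28 MHz.
28 MHz > fs/2 = 27.05 MHz, folds to fs − 28 MHz = 26.1 MHz.
180.2 MHz mod fs = 17.9 MHz.
17.9 MHz ≤ fs/2 = 27.05 MHz, appears at 17.9 MHz.
150.9 MHz mod fs = 42.7 MHz.
42.7 MHz > fs/2 = 27.05 MHz, folds to fs − 42.7 MHz = 11.4 MHz.
36.2 MHz and 180.2 MHz both map to 17.9 MHz.

36.2 MHz, 180.2 MHz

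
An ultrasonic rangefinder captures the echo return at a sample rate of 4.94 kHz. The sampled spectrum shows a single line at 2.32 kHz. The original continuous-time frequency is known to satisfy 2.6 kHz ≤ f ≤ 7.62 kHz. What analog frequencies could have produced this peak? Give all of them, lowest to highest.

2.62 kHz, 7.26 kHz, 7.56 kHz

Frequencies that alias to 2.32 kHz are k·fs ± 2.32 kHz for integer k ≥ 0.
k=0: 2.32 kHz.
k=1: 2.62 kHz, 7.26 kHz.
k=2: 7.56 kHz, 12.2 kHz.
k=3: 12.5 kHz, 17.14 kHz.
Within [2.6 kHz, 7.62 kHz]: 2.62 kHz, 7.26 kHz, 7.56 kHz.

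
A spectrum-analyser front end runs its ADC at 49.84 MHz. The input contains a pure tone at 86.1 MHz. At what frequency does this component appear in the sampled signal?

86.1 MHz mod fs = 36.26 MHz.
36.26 MHz > fs/2 = 24.92 MHz, folds to fs − 36.26 MHz = 13.58 MHz.

13.58 MHz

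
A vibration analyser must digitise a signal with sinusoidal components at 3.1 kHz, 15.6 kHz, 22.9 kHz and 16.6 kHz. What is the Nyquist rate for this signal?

45.8 kHz

Highest-frequency component: 22.9 kHz.
Nyquist rate = 2 × 22.9 kHz = 45.8 kHz.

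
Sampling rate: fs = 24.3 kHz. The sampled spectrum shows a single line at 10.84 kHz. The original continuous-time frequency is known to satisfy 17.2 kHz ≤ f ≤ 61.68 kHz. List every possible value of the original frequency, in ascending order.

35.14 kHz, 37.76 kHz, 59.44 kHz

Frequencies that alias to 10.84 kHz are k·fs ± 10.84 kHz for integer k ≥ 0.
k=0: 10.84 kHz.
k=1: 13.46 kHz, 35.14 kHz.
k=2: 37.76 kHz, 59.44 kHz.
k=3: 62.06 kHz, 83.74 kHz.
Within [17.2 kHz, 61.68 kHz]: 35.14 kHz, 37.76 kHz, 59.44 kHz.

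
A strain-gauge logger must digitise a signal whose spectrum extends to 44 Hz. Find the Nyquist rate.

88 Hz

Nyquist rate = 2 × 44 Hz = 88 Hz.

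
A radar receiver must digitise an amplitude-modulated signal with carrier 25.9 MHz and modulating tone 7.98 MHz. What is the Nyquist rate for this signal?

AM sidebands sit at fc ± fm = 17.92 MHz and 33.88 MHz.
Highest-frequency component: 33.88 MHz.
Nyquist rate = 2 × 33.88 MHz = 67.76 MHz.

67.76 MHz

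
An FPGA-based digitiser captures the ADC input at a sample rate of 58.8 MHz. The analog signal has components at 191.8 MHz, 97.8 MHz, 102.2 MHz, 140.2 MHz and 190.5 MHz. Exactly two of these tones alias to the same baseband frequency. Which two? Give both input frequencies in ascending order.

fs/2 = 29.4 MHz.
191.8 MHz mod fs = 15.4 MHz.
15.4 MHz ≤ fs/2 = 29.4 MHz, appears at 15.4 MHz.
97.8 MHz mod fs = 39 MHz.
39 MHz > fs/2 = 29.4 MHz, folds to fs − 39 MHz = 19.8 MHz.
102.2 MHz mod fs = 43.4 MHz.
43.4 MHz > fs/2 = 29.4 MHz, folds to fs − 43.4 MHz = 15.4 MHz.
140.2 MHz mod fs = 22.6 MHz.
22.6 MHz ≤ fs/2 = 29.4 MHz, appears at 22.6 MHz.
190.5 MHz mod fs = 14.1 MHz.
14.1 MHz ≤ fs/2 = 29.4 MHz, appears at 14.1 MHz.
102.2 MHz and 191.8 MHz both map to 15.4 MHz.

102.2 MHz, 191.8 MHz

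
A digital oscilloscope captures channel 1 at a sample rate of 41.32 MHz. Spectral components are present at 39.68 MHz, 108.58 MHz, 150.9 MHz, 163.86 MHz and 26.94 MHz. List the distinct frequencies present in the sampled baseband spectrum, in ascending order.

1.42 MHz, 1.64 MHz, 14.38 MHz, 15.38 MHz

fs/2 = 20.66 MHz.
39.68 MHz > fs/2 = 20.66 MHz, folds to fs − 39.68 MHz = 1.64 MHz.
108.58 MHz mod fs = 25.94 MHz.
25.94 MHz > fs/2 = 20.66 MHz, folds to fs − 25.94 MHz = 15.38 MHz.
150.9 MHz mod fs = 26.94 MHz.
26.94 MHz > fs/2 = 20.66 MHz, folds to fs − 26.94 MHz = 14.38 MHz.
163.86 MHz mod fs = 39.9 MHz.
39.9 MHz > fs/2 = 20.66 MHz, folds to fs − 39.9 MHz = 1.42 MHz.
26.94 MHz > fs/2 = 20.66 MHz, folds to fs − 26.94 MHz = 14.38 MHz.
Distinct values: {1.42 MHz, 1.64 MHz, 14.38 MHz, 15.38 MHz}.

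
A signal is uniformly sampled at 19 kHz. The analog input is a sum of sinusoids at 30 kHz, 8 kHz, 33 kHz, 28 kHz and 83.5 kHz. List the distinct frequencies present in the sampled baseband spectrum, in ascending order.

5 kHz, 7.5 kHz, 8 kHz, 9 kHz

fs/2 = 9.5 kHz.
30 kHz mod fs = 11 kHz.
11 kHz > fs/2 = 9.5 kHz, folds to fs − 11 kHz = 8 kHz.
8 kHz ≤ fs/2 = 9.5 kHz, passes unchanged.
33 kHz mod fs = 14 kHz.
14 kHz > fs/2 = 9.5 kHz, folds to fs − 14 kHz = 5 kHz.
28 kHz mod fs = 9 kHz.
9 kHz ≤ fs/2 = 9.5 kHz, appears at 9 kHz.
83.5 kHz mod fs = 7.5 kHz.
7.5 kHz ≤ fs/2 = 9.5 kHz, appears at 7.5 kHz.
Distinct values: {5 kHz, 7.5 kHz, 8 kHz, 9 kHz}.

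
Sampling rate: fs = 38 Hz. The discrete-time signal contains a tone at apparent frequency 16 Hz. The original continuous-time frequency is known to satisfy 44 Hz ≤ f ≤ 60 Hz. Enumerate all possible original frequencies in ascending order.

54 Hz, 60 Hz

Frequencies that alias to 16 Hz are k·fs ± 16 Hz for integer k ≥ 0.
k=0: 16 Hz.
k=1: 22 Hz, 54 Hz.
k=2: 60 Hz, 92 Hz.
k=3: 98 Hz, 130 Hz.
Within [44 Hz, 60 Hz]: 54 Hz, 60 Hz.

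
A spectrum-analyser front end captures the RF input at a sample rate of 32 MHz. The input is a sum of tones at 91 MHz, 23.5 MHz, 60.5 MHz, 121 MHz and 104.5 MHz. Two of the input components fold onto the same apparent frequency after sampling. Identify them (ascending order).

23.5 MHz, 104.5 MHz

fs/2 = 16 MHz.
91 MHz mod fs = 27 MHz.
27 MHz > fs/2 = 16 MHz, folds to fs − 27 MHz = 5 MHz.
23.5 MHz > fs/2 = 16 MHz, folds to fs − 23.5 MHz = 8.5 MHz.
60.5 MHz mod fs = 28.5 MHz.
28.5 MHz > fs/2 = 16 MHz, folds to fs − 28.5 MHz = 3.5 MHz.
121 MHz mod fs = 25 MHz.
25 MHz > fs/2 = 16 MHz, folds to fs − 25 MHz = 7 MHz.
104.5 MHz mod fs = 8.5 MHz.
8.5 MHz ≤ fs/2 = 16 MHz, appears at 8.5 MHz.
23.5 MHz and 104.5 MHz both map to 8.5 MHz.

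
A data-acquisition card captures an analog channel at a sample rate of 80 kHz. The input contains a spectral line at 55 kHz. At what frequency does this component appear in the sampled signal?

25 kHz

55 kHz > fs/2 = 40 kHz, folds to fs − 55 kHz = 25 kHz.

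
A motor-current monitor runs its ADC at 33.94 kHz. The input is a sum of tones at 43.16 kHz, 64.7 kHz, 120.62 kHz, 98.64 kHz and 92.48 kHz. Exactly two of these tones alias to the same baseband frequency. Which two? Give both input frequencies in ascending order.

64.7 kHz, 98.64 kHz

fs/2 = 16.97 kHz.
43.16 kHz mod fs = 9.22 kHz.
9.22 kHz ≤ fs/2 = 16.97 kHz, appears at 9.22 kHz.
64.7 kHz mod fs = 30.76 kHz.
30.76 kHz > fs/2 = 16.97 kHz, folds to fs − 30.76 kHz = 3.18 kHz.
120.62 kHz mod fs = 18.8 kHz.
18.8 kHz > fs/2 = 16.97 kHz, folds to fs − 18.8 kHz = 15.14 kHz.
98.64 kHz mod fs = 30.76 kHz.
30.76 kHz > fs/2 = 16.97 kHz, folds to fs − 30.76 kHz = 3.18 kHz.
92.48 kHz mod fs = 24.6 kHz.
24.6 kHz > fs/2 = 16.97 kHz, folds to fs − 24.6 kHz = 9.34 kHz.
64.7 kHz and 98.64 kHz both map to 3.18 kHz.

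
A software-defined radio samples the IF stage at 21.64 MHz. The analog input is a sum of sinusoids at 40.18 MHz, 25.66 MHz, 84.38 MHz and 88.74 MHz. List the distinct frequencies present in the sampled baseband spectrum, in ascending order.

fs/2 = 10.82 MHz.
40.18 MHz mod fs = 18.54 MHz.
18.54 MHz > fs/2 = 10.82 MHz, folds to fs − 18.54 MHz = 3.1 MHz.
25.66 MHz mod fs = 4.02 MHz.
4.02 MHz ≤ fs/2 = 10.82 MHz, appears at 4.02 MHz.
84.38 MHz mod fs = 19.46 MHz.
19.46 MHz > fs/2 = 10.82 MHz, folds to fs − 19.46 MHz = 2.18 MHz.
88.74 MHz mod fs = 2.18 MHz.
2.18 MHz ≤ fs/2 = 10.82 MHz, appears at 2.18 MHz.
Distinct values: {2.18 MHz, 3.1 MHz, 4.02 MHz}.

2.18 MHz, 3.1 MHz, 4.02 MHz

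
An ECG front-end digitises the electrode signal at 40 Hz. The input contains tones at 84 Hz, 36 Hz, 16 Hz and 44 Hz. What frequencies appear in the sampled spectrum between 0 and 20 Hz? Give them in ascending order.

fs/2 = 20 Hz.
84 Hz mod fs = 4 Hz.
4 Hz ≤ fs/2 = 20 Hz, appears at 4 Hz.
36 Hz > fs/2 = 20 Hz, folds to fs − 36 Hz = 4 Hz.
16 Hz ≤ fs/2 = 20 Hz, passes unchanged.
44 Hz mod fs = 4 Hz.
4 Hz ≤ fs/2 = 20 Hz, appears at 4 Hz.
Distinct values: {4 Hz, 16 Hz}.

4 Hz, 16 Hz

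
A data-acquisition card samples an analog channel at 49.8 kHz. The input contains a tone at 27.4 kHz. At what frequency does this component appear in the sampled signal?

22.4 kHz

27.4 kHz > fs/2 = 24.9 kHz, folds to fs − 27.4 kHz = 22.4 kHz.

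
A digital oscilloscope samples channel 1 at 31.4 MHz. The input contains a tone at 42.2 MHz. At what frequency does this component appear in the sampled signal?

10.8 MHz

42.2 MHz mod fs = 10.8 MHz.
10.8 MHz ≤ fs/2 = 15.7 MHz, appears at 10.8 MHz.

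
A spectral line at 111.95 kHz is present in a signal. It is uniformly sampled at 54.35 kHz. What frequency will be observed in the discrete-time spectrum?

111.95 kHz mod fs = 3.25 kHz.
3.25 kHz ≤ fs/2 = 27.175 kHz, appears at 3.25 kHz.

3.25 kHz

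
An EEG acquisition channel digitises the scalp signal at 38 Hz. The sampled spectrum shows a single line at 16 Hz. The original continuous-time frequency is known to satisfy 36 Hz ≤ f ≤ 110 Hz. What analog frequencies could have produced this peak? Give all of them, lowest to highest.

Frequencies that alias to 16 Hz are k·fs ± 16 Hz for integer k ≥ 0.
k=0: 16 Hz.
k=1: 22 Hz, 54 Hz.
k=2: 60 Hz, 92 Hz.
k=3: 98 Hz, 130 Hz.
k=4: 136 Hz, 168 Hz.
Within [36 Hz, 110 Hz]: 54 Hz, 60 Hz, 92 Hz, 98 Hz.

54 Hz, 60 Hz, 92 Hz, 98 Hz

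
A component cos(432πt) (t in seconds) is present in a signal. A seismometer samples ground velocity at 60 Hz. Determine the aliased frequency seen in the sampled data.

ω = 432π rad/s → f = ω/(2π) = 216 Hz.
216 Hz mod fs = 36 Hz.
36 Hz > fs/2 = 30 Hz, folds to fs − 36 Hz = 24 Hz.

24 Hz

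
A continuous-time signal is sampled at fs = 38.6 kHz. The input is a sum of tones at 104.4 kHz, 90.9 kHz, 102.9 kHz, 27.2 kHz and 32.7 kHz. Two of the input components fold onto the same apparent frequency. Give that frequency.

fs/2 = 19.3 kHz.
104.4 kHz mod fs = 27.2 kHz.
27.2 kHz > fs/2 = 19.3 kHz, folds to fs − 27.2 kHz = 11.4 kHz.
90.9 kHz mod fs = 13.7 kHz.
13.7 kHz ≤ fs/2 = 19.3 kHz, appears at 13.7 kHz.
102.9 kHz mod fs = 25.7 kHz.
25.7 kHz > fs/2 = 19.3 kHz, folds to fs − 25.7 kHz = 12.9 kHz.
27.2 kHz > fs/2 = 19.3 kHz, folds to fs − 27.2 kHz = 11.4 kHz.
32.7 kHz > fs/2 = 19.3 kHz, folds to fs − 32.7 kHz = 5.9 kHz.
27.2 kHz and 104.4 kHz both map to 11.4 kHz.

11.4 kHz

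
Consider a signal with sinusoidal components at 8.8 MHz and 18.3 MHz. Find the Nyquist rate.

36.6 MHz

Highest-frequency component: 18.3 MHz.
Nyquist rate = 2 × 18.3 MHz = 36.6 MHz.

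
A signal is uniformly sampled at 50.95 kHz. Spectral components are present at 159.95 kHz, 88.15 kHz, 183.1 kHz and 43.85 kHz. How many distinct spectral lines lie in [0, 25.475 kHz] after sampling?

fs/2 = 25.475 kHz.
159.95 kHz mod fs = 7.1 kHz.
7.1 kHz ≤ fs/2 = 25.475 kHz, appears at 7.1 kHz.
88.15 kHz mod fs = 37.2 kHz.
37.2 kHz > fs/2 = 25.475 kHz, folds to fs − 37.2 kHz = 13.75 kHz.
183.1 kHz mod fs = 30.25 kHz.
30.25 kHz > fs/2 = 25.475 kHz, folds to fs − 30.25 kHz = 20.7 kHz.
43.85 kHz > fs/2 = 25.475 kHz, folds to fs − 43.85 kHz = 7.1 kHz.
Distinct values: {7.1 kHz, 13.75 kHz, 20.7 kHz} → 3.

3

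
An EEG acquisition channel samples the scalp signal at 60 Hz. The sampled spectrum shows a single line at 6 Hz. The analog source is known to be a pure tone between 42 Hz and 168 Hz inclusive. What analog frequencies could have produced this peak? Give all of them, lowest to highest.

Frequencies that alias to 6 Hz are k·fs ± 6 Hz for integer k ≥ 0.
k=0: 6 Hz.
k=1: 54 Hz, 66 Hz.
k=2: 114 Hz, 126 Hz.
k=3: 174 Hz, 186 Hz.
Within [42 Hz, 168 Hz]: 54 Hz, 66 Hz, 114 Hz, 126 Hz.

54 Hz, 66 Hz, 114 Hz, 126 Hz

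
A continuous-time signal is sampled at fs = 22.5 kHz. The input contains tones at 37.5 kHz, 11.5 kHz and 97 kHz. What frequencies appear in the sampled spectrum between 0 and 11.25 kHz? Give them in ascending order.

fs/2 = 11.25 kHz.
37.5 kHz mod fs = 15 kHz.
15 kHz > fs/2 = 11.25 kHz, folds to fs − 15 kHz = 7.5 kHz.
11.5 kHz > fs/2 = 11.25 kHz, folds to fs − 11.5 kHz = 11 kHz.
97 kHz mod fs = 7 kHz.
7 kHz ≤ fs/2 = 11.25 kHz, appears at 7 kHz.
Distinct values: {7 kHz, 7.5 kHz, 11 kHz}.

7 kHz, 7.5 kHz, 11 kHz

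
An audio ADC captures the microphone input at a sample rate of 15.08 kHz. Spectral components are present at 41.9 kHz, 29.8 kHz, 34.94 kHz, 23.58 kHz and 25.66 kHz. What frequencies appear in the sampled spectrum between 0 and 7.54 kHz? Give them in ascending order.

fs/2 = 7.54 kHz.
41.9 kHz mod fs = 11.74 kHz.
11.74 kHz > fs/2 = 7.54 kHz, folds to fs − 11.74 kHz = 3.34 kHz.
29.8 kHz mod fs = 14.72 kHz.
14.72 kHz > fs/2 = 7.54 kHz, folds to fs − 14.72 kHz = 0.36 kHz.
34.94 kHz mod fs = 4.78 kHz.
4.78 kHz ≤ fs/2 = 7.54 kHz, appears at 4.78 kHz.
23.58 kHz mod fs = 8.5 kHz.
8.5 kHz > fs/2 = 7.54 kHz, folds to fs − 8.5 kHz = 6.58 kHz.
25.66 kHz mod fs = 10.58 kHz.
10.58 kHz > fs/2 = 7.54 kHz, folds to fs − 10.58 kHz = 4.5 kHz.
Distinct values: {0.36 kHz, 3.34 kHz, 4.5 kHz, 4.78 kHz, 6.58 kHz}.

0.36 kHz, 3.34 kHz, 4.5 kHz, 4.78 kHz, 6.58 kHz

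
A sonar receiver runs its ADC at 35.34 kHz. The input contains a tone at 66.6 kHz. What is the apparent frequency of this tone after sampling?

66.6 kHz mod fs = 31.26 kHz.
31.26 kHz > fs/2 = 17.67 kHz, folds to fs − 31.26 kHz = 4.08 kHz.

4.08 kHz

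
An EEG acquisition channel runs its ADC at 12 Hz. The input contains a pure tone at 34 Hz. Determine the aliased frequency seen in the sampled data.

34 Hz mod fs = 10 Hz.
10 Hz > fs/2 = 6 Hz, folds to fs − 10 Hz = 2 Hz.

2 Hz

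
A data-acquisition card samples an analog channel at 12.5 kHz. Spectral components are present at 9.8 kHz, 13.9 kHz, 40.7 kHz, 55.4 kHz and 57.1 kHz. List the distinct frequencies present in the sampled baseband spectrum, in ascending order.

1.4 kHz, 2.7 kHz, 3.2 kHz, 5.4 kHz

fs/2 = 6.25 kHz.
9.8 kHz > fs/2 = 6.25 kHz, folds to fs − 9.8 kHz = 2.7 kHz.
13.9 kHz mod fs = 1.4 kHz.
1.4 kHz ≤ fs/2 = 6.25 kHz, appears at 1.4 kHz.
40.7 kHz mod fs = 3.2 kHz.
3.2 kHz ≤ fs/2 = 6.25 kHz, appears at 3.2 kHz.
55.4 kHz mod fs = 5.4 kHz.
5.4 kHz ≤ fs/2 = 6.25 kHz, appears at 5.4 kHz.
57.1 kHz mod fs = 7.1 kHz.
7.1 kHz > fs/2 = 6.25 kHz, folds to fs − 7.1 kHz = 5.4 kHz.
Distinct values: {1.4 kHz, 2.7 kHz, 3.2 kHz, 5.4 kHz}.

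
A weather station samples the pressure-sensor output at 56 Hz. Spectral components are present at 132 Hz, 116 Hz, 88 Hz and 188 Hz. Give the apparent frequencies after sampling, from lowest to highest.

4 Hz, 20 Hz, 24 Hz

fs/2 = 28 Hz.
132 Hz mod fs = 20 Hz.
20 Hz ≤ fs/2 = 28 Hz, appears at 20 Hz.
116 Hz mod fs = 4 Hz.
4 Hz ≤ fs/2 = 28 Hz, appears at 4 Hz.
88 Hz mod fs = 32 Hz.
32 Hz > fs/2 = 28 Hz, folds to fs − 32 Hz = 24 Hz.
188 Hz mod fs = 20 Hz.
20 Hz ≤ fs/2 = 28 Hz, appears at 20 Hz.
Distinct values: {4 Hz, 20 Hz, 24 Hz}.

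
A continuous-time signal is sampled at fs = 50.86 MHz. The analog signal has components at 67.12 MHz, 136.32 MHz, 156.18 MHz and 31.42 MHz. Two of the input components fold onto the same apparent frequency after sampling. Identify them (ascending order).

fs/2 = 25.43 MHz.
67.12 MHz mod fs = 16.26 MHz.
16.26 MHz ≤ fs/2 = 25.43 MHz, appears at 16.26 MHz.
136.32 MHz mod fs = 34.6 MHz.
34.6 MHz > fs/2 = 25.43 MHz, folds to fs − 34.6 MHz = 16.26 MHz.
156.18 MHz mod fs = 3.6 MHz.
3.6 MHz ≤ fs/2 = 25.43 MHz, appears at 3.6 MHz.
31.42 MHz > fs/2 = 25.43 MHz, folds to fs − 31.42 MHz = 19.44 MHz.
67.12 MHz and 136.32 MHz both map to 16.26 MHz.

67.12 MHz, 136.32 MHz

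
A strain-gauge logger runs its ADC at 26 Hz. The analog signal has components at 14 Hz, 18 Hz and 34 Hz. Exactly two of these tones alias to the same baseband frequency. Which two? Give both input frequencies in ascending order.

fs/2 = 13 Hz.
14 Hz > fs/2 = 13 Hz, folds to fs − 14 Hz = 12 Hz.
18 Hz > fs/2 = 13 Hz, folds to fs − 18 Hz = 8 Hz.
34 Hz mod fs = 8 Hz.
8 Hz ≤ fs/2 = 13 Hz, appears at 8 Hz.
18 Hz and 34 Hz both map to 8 Hz.

18 Hz, 34 Hz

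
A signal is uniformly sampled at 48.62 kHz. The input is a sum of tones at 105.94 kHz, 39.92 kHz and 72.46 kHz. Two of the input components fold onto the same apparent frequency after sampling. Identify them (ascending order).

fs/2 = 24.31 kHz.
105.94 kHz mod fs = 8.7 kHz.
8.7 kHz ≤ fs/2 = 24.31 kHz, appears at 8.7 kHz.
39.92 kHz > fs/2 = 24.31 kHz, folds to fs − 39.92 kHz = 8.7 kHz.
72.46 kHz mod fs = 23.84 kHz.
23.84 kHz ≤ fs/2 = 24.31 kHz, appears at 23.84 kHz.
39.92 kHz and 105.94 kHz both map to 8.7 kHz.

39.92 kHz, 105.94 kHz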